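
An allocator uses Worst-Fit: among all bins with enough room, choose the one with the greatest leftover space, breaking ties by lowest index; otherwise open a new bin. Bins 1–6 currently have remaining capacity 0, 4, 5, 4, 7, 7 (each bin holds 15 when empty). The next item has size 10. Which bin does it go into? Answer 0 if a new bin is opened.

0

No bin has ≥ 10 free, so a new bin is opened.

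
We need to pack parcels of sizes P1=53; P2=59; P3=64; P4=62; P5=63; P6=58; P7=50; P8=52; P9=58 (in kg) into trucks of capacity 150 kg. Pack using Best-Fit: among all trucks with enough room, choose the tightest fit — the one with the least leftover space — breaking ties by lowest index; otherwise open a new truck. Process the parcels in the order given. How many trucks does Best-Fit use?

5

Put P1 (53 kg) in truck 1; 97 kg remain.
Put P2 (59 kg) in truck 1; 38 kg remain.
Put P3 (64 kg) in truck 2; 86 kg remain.
Put P4 (62 kg) in truck 2; 24 kg remain.
Put P5 (63 kg) in truck 3; 87 kg remain.
Put P6 (58 kg) in truck 3; 29 kg remain.
Put P7 (50 kg) in truck 4; 100 kg remain.
Put P8 (52 kg) in truck 4; 48 kg remain.
Put P9 (58 kg) in truck 5; 92 kg remain.
Final trucks: [53,59] [64,62] [63,58] [50,52] [58].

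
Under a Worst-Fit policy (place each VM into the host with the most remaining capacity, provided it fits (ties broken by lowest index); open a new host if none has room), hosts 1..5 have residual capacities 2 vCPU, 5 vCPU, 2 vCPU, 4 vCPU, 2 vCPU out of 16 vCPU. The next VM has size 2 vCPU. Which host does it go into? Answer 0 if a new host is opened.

Hosts with room: host 1 (2 vCPU), host 2 (5 vCPU), host 3 (2 vCPU), host 4 (4 vCPU), host 5 (2 vCPU).
Most room is host 2 with 5 vCPU free.

2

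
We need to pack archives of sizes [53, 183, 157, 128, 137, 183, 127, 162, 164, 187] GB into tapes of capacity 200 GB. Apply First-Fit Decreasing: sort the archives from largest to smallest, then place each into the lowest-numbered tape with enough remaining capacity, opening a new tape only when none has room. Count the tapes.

9

Sorted descending: 187, 183, 183, 164, 162, 157, 137, 128, 127, 53.
Put 187 GB in tape 1; 13 GB remain.
Put 183 GB in tape 2; 17 GB remain.
Put 183 GB in tape 3; 17 GB remain.
Put 164 GB in tape 4; 36 GB remain.
Put 162 GB in tape 5; 38 GB remain.
Put 157 GB in tape 6; 43 GB remain.
Put 137 GB in tape 7; 63 GB remain.
Put 128 GB in tape 8; 72 GB remain.
Put 127 GB in tape 9; 73 GB remain.
Put 53 GB in tape 7; 10 GB remain.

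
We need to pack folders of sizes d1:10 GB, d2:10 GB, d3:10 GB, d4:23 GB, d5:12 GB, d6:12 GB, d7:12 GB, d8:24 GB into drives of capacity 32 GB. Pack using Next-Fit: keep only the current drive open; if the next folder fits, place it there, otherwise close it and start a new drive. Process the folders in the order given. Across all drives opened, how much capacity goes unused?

Put d1 (10 GB) in drive 1; 22 GB remain.
Put d2 (10 GB) in drive 1; 12 GB remain.
Put d3 (10 GB) in drive 1; 2 GB remain.
Put d4 (23 GB) in drive 2; 9 GB remain.
Put d5 (12 GB) in drive 3; 20 GB remain.
Put d6 (12 GB) in drive 3; 8 GB remain.
Put d7 (12 GB) in drive 4; 20 GB remain.
Put d8 (24 GB) in drive 5; 8 GB remain.
5 drives × 32 GB = 160 GB; used 113 GB; unused 47 GB.

47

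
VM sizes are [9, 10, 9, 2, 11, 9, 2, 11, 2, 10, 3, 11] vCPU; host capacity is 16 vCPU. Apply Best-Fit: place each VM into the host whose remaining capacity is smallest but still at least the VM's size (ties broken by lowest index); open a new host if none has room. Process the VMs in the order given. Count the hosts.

9 vCPU → host 1 (remaining 7 vCPU)
10 vCPU → host 2 (remaining 6 vCPU)
9 vCPU → host 3 (remaining 7 vCPU)
2 vCPU → host 2 (remaining 4 vCPU)
11 vCPU → host 4 (remaining 5 vCPU)
9 vCPU → host 5 (remaining 7 vCPU)
2 vCPU → host 2 (remaining 2 vCPU)
11 vCPU → host 6 (remaining 5 vCPU)
2 vCPU → host 2 (remaining 0 vCPU)
10 vCPU → host 7 (remaining 6 vCPU)
3 vCPU → host 4 (remaining 2 vCPU)
11 vCPU → host 8 (remaining 5 vCPU)
Final hosts: [9] [10,2,2,2] [9] [11,3] [9] [11] [10] [11].

8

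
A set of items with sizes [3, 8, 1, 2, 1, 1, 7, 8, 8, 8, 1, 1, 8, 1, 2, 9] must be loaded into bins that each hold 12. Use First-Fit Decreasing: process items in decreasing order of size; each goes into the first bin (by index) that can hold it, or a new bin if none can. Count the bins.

Sorted descending: 9, 8, 8, 8, 8, 8, 7, 3, 2, 2, 1, 1, 1, 1, 1, 1.
9 → bin 1 (remaining 3)
8 → bin 2 (remaining 4)
8 → bin 3 (remaining 4)
8 → bin 4 (remaining 4)
8 → bin 5 (remaining 4)
8 → bin 6 (remaining 4)
7 → bin 7 (remaining 5)
3 → bin 1 (remaining 0)
2 → bin 2 (remaining 2)
2 → bin 2 (remaining 0)
1 → bin 3 (remaining 3)
1 → bin 3 (remaining 2)
1 → bin 3 (remaining 1)
1 → bin 3 (remaining 0)
1 → bin 4 (remaining 3)
1 → bin 4 (remaining 2)

7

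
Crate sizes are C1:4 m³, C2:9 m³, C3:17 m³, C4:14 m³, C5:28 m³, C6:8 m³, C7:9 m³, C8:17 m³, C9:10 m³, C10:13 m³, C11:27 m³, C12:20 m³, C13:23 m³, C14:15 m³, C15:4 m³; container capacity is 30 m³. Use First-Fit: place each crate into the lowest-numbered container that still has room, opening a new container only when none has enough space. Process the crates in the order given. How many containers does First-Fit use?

9 containers

container 1: place C1 (4 m³), 26 m³ left
container 1: place C2 (9 m³), 17 m³ left
container 1: place C3 (17 m³), 0 m³ left
container 2: place C4 (14 m³), 16 m³ left
container 3: place C5 (28 m³), 2 m³ left
container 2: place C6 (8 m³), 8 m³ left
container 4: place C7 (9 m³), 21 m³ left
container 4: place C8 (17 m³), 4 m³ left
container 5: place C9 (10 m³), 20 m³ left
container 5: place C10 (13 m³), 7 m³ left
container 6: place C11 (27 m³), 3 m³ left
container 7: place C12 (20 m³), 10 m³ left
container 8: place C13 (23 m³), 7 m³ left
container 9: place C14 (15 m³), 15 m³ left
container 2: place C15 (4 m³), 4 m³ left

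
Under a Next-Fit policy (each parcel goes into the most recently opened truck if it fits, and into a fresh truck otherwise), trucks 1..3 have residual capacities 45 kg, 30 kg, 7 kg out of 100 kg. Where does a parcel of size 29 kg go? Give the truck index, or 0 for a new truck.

Next-Fit only looks at truck 3, which has 7 kg free.
29 kg does not fit, so a new truck is opened.

0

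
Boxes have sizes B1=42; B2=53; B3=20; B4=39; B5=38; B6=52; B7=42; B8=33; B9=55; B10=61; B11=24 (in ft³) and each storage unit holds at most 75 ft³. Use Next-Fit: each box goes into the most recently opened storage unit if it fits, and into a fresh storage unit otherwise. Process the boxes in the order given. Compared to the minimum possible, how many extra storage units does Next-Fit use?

Next-Fit: [42] [53,20] [39] [38] [52] [42,33] [55] [61] [24] → 9 storage units.
8 boxes exceed 37.5 ft³ (half the capacity), and no two of those can share a storage unit, so at least 8 storage units are needed.
An optimal packing achieves that bound: [61] [55,20] [53] [52] [42,33] [42,24] [39] [38] → 8 storage units.
Excess: 9 − 8 = 1.

1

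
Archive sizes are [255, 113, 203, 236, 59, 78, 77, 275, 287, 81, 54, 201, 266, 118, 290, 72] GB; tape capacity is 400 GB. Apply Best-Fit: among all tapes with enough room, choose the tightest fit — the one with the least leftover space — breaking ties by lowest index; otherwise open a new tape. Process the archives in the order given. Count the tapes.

8

Put 255 GB in tape 1; 145 GB remain.
Put 113 GB in tape 1; 32 GB remain.
Put 203 GB in tape 2; 197 GB remain.
Put 236 GB in tape 3; 164 GB remain.
Put 59 GB in tape 3; 105 GB remain.
Put 78 GB in tape 3; 27 GB remain.
Put 77 GB in tape 2; 120 GB remain.
Put 275 GB in tape 4; 125 GB remain.
Put 287 GB in tape 5; 113 GB remain.
Put 81 GB in tape 5; 32 GB remain.
Put 54 GB in tape 2; 66 GB remain.
Put 201 GB in tape 6; 199 GB remain.
Put 266 GB in tape 7; 134 GB remain.
Put 118 GB in tape 4; 7 GB remain.
Put 290 GB in tape 8; 110 GB remain.
Put 72 GB in tape 8; 38 GB remain.
Final tapes: [255,113] [203,77,54] [236,59,78] [275,118] [287,81] [201] [266] [290,72].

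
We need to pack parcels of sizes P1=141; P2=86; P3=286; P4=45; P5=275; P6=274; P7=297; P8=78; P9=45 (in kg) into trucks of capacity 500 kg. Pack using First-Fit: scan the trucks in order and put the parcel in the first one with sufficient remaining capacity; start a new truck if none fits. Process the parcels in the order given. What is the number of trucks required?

5 trucks

truck 1: place P1 (141 kg), 359 kg left
truck 1: place P2 (86 kg), 273 kg left
truck 2: place P3 (286 kg), 214 kg left
truck 1: place P4 (45 kg), 228 kg left
truck 3: place P5 (275 kg), 225 kg left
truck 4: place P6 (274 kg), 226 kg left
truck 5: place P7 (297 kg), 203 kg left
truck 1: place P8 (78 kg), 150 kg left
truck 1: place P9 (45 kg), 105 kg left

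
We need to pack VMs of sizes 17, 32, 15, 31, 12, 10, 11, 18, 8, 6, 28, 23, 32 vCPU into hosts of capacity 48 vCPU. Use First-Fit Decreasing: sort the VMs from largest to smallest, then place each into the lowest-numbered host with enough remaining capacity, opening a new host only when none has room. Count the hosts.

6

Sorted descending: 32, 32, 31, 28, 23, 18, 17, 15, 12, 11, 10, 8, 6.
Put 32 vCPU in host 1; 16 vCPU remain.
Put 32 vCPU in host 2; 16 vCPU remain.
Put 31 vCPU in host 3; 17 vCPU remain.
Put 28 vCPU in host 4; 20 vCPU remain.
Put 23 vCPU in host 5; 25 vCPU remain.
Put 18 vCPU in host 4; 2 vCPU remain.
Put 17 vCPU in host 3; 0 vCPU remain.
Put 15 vCPU in host 1; 1 vCPU remain.
Put 12 vCPU in host 2; 4 vCPU remain.
Put 11 vCPU in host 5; 14 vCPU remain.
Put 10 vCPU in host 5; 4 vCPU remain.
Put 8 vCPU in host 6; 40 vCPU remain.
Put 6 vCPU in host 6; 34 vCPU remain.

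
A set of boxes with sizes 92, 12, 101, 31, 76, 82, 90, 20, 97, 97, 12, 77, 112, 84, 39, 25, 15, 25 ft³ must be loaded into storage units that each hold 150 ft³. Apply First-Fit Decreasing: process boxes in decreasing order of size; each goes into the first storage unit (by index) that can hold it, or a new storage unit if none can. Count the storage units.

Sorted descending: 112, 101, 97, 97, 92, 90, 84, 82, 77, 76, 39, 31, 25, 25, 20, 15, 12, 12.
storage unit 1: place 112 ft³, 38 ft³ left
storage unit 2: place 101 ft³, 49 ft³ left
storage unit 3: place 97 ft³, 53 ft³ left
storage unit 4: place 97 ft³, 53 ft³ left
storage unit 5: place 92 ft³, 58 ft³ left
storage unit 6: place 90 ft³, 60 ft³ left
storage unit 7: place 84 ft³, 66 ft³ left
storage unit 8: place 82 ft³, 68 ft³ left
storage unit 9: place 77 ft³, 73 ft³ left
storage unit 10: place 76 ft³, 74 ft³ left
storage unit 2: place 39 ft³, 10 ft³ left
storage unit 1: place 31 ft³, 7 ft³ left
storage unit 3: place 25 ft³, 28 ft³ left
storage unit 3: place 25 ft³, 3 ft³ left
storage unit 4: place 20 ft³, 33 ft³ left
storage unit 4: place 15 ft³, 18 ft³ left
storage unit 4: place 12 ft³, 6 ft³ left
storage unit 5: place 12 ft³, 46 ft³ left
Final storage units: [112,31] [101,39] [97,25,25] [97,20,15,12] [92,12] [90] [84] [82] [77] [76].

10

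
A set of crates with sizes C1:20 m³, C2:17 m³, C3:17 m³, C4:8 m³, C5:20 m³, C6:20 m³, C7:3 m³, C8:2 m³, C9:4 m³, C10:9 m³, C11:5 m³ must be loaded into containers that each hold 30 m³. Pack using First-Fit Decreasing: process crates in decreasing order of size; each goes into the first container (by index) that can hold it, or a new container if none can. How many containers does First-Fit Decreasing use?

5

Sorted descending: 20, 20, 20, 17, 17, 9, 8, 5, 4, 3, 2.
20 m³ → container 1 (remaining 10 m³)
20 m³ → container 2 (remaining 10 m³)
20 m³ → container 3 (remaining 10 m³)
17 m³ → container 4 (remaining 13 m³)
17 m³ → container 5 (remaining 13 m³)
9 m³ → container 1 (remaining 1 m³)
8 m³ → container 2 (remaining 2 m³)
5 m³ → container 3 (remaining 5 m³)
4 m³ → container 3 (remaining 1 m³)
3 m³ → container 4 (remaining 10 m³)
2 m³ → container 2 (remaining 0 m³)
Final containers: [20,9] [20,8,2] [20,5,4] [17,3] [17].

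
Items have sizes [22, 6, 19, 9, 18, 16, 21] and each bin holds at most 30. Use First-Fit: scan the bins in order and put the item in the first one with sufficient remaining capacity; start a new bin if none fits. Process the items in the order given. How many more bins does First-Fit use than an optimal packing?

0

First-Fit: [22,6] [19,9] [18] [16] [21] → 5 bins.
5 items exceed 15 (half the capacity), and no two of those can share a bin, so at least 5 bins are needed.
So 5 is already optimal.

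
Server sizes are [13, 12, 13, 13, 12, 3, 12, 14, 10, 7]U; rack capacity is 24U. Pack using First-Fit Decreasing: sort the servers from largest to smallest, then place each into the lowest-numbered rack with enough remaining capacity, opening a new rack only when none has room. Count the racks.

6

Sorted descending: 14, 13, 13, 13, 12, 12, 12, 10, 7, 3.
rack 1: place 14U, 10U left
rack 2: place 13U, 11U left
rack 3: place 13U, 11U left
rack 4: place 13U, 11U left
rack 5: place 12U, 12U left
rack 5: place 12U, 0U left
rack 6: place 12U, 12U left
rack 1: place 10U, 0U left
rack 2: place 7U, 4U left
rack 2: place 3U, 1U left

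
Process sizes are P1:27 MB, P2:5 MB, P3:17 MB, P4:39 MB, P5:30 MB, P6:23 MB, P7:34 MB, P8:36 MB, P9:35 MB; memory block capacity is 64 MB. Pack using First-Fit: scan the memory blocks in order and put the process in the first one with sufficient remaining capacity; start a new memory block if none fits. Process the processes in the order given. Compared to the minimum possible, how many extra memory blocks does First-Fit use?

1

First-Fit: [27,5,17] [39,23] [30,34] [36] [35] → 5 memory blocks.
Total size 246 MB; any packing needs at least ⌈246/64⌉ = 4 memory blocks.
An optimal packing achieves that bound: [39,23] [36,27] [35,17,5] [34,30] → 4 memory blocks.
Excess: 5 − 4 = 1.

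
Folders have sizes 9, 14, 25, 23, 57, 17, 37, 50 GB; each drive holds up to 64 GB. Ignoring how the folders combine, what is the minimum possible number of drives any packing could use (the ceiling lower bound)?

Total size = 9 + 14 + 25 + 23 + 57 + 17 + 37 + 50 = 232 GB.
⌈232 / 64⌉ = 4.

4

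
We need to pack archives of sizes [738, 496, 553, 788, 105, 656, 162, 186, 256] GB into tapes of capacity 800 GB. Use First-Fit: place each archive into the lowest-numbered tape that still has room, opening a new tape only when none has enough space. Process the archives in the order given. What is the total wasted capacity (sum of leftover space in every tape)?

Put 738 GB in tape 1; 62 GB remain.
Put 496 GB in tape 2; 304 GB remain.
Put 553 GB in tape 3; 247 GB remain.
Put 788 GB in tape 4; 12 GB remain.
Put 105 GB in tape 2; 199 GB remain.
Put 656 GB in tape 5; 144 GB remain.
Put 162 GB in tape 2; 37 GB remain.
Put 186 GB in tape 3; 61 GB remain.
Put 256 GB in tape 6; 544 GB remain.
6 tapes × 800 GB = 4800 GB; used 3940 GB; unused 860 GB.

860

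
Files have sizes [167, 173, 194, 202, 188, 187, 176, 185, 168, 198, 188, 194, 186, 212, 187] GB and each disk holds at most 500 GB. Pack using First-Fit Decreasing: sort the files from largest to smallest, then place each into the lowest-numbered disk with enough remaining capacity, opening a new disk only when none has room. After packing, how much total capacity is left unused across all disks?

Sorted descending: 212, 202, 198, 194, 194, 188, 188, 187, 187, 186, 185, 176, 173, 168, 167.
212 GB → disk 1 (remaining 288 GB)
202 GB → disk 1 (remaining 86 GB)
198 GB → disk 2 (remaining 302 GB)
194 GB → disk 2 (remaining 108 GB)
194 GB → disk 3 (remaining 306 GB)
188 GB → disk 3 (remaining 118 GB)
188 GB → disk 4 (remaining 312 GB)
187 GB → disk 4 (remaining 125 GB)
187 GB → disk 5 (remaining 313 GB)
186 GB → disk 5 (remaining 127 GB)
185 GB → disk 6 (remaining 315 GB)
176 GB → disk 6 (remaining 139 GB)
173 GB → disk 7 (remaining 327 GB)
168 GB → disk 7 (remaining 159 GB)
167 GB → disk 8 (remaining 333 GB)
8 disks × 500 GB = 4000 GB; used 2805 GB; unused 1195 GB.

1195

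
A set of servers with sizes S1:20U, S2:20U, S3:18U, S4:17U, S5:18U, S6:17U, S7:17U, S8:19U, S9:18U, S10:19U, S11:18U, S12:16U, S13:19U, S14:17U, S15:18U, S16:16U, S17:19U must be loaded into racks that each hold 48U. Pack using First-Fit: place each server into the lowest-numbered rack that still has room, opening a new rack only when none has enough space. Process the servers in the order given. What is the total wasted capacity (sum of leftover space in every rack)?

126

Put S1 (20U) in rack 1; 28U remain.
Put S2 (20U) in rack 1; 8U remain.
Put S3 (18U) in rack 2; 30U remain.
Put S4 (17U) in rack 2; 13U remain.
Put S5 (18U) in rack 3; 30U remain.
Put S6 (17U) in rack 3; 13U remain.
Put S7 (17U) in rack 4; 31U remain.
Put S8 (19U) in rack 4; 12U remain.
Put S9 (18U) in rack 5; 30U remain.
Put S10 (19U) in rack 5; 11U remain.
Put S11 (18U) in rack 6; 30U remain.
Put S12 (16U) in rack 6; 14U remain.
Put S13 (19U) in rack 7; 29U remain.
Put S14 (17U) in rack 7; 12U remain.
Put S15 (18U) in rack 8; 30U remain.
Put S16 (16U) in rack 8; 14U remain.
Put S17 (19U) in rack 9; 29U remain.
9 racks × 48U = 432U; used 306U; unused 126U.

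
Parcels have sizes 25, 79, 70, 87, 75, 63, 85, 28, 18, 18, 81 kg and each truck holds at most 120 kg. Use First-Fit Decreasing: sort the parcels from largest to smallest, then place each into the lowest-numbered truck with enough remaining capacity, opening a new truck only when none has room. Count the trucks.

Sorted descending: 87, 85, 81, 79, 75, 70, 63, 28, 25, 18, 18.
87 kg → truck 1 (remaining 33 kg)
85 kg → truck 2 (remaining 35 kg)
81 kg → truck 3 (remaining 39 kg)
79 kg → truck 4 (remaining 41 kg)
75 kg → truck 5 (remaining 45 kg)
70 kg → truck 6 (remaining 50 kg)
63 kg → truck 7 (remaining 57 kg)
28 kg → truck 1 (remaining 5 kg)
25 kg → truck 2 (remaining 10 kg)
18 kg → truck 3 (remaining 21 kg)
18 kg → truck 3 (remaining 3 kg)
Final trucks: [87,28] [85,25] [81,18,18] [79] [75] [70] [63].

7 trucks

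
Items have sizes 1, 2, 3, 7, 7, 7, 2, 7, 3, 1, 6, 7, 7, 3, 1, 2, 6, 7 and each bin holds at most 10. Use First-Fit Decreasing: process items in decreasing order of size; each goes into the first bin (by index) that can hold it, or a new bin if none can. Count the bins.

Sorted descending: 7, 7, 7, 7, 7, 7, 7, 6, 6, 3, 3, 3, 2, 2, 2, 1, 1, 1.
Put 7 in bin 1; 3 remain.
Put 7 in bin 2; 3 remain.
Put 7 in bin 3; 3 remain.
Put 7 in bin 4; 3 remain.
Put 7 in bin 5; 3 remain.
Put 7 in bin 6; 3 remain.
Put 7 in bin 7; 3 remain.
Put 6 in bin 8; 4 remain.
Put 6 in bin 9; 4 remain.
Put 3 in bin 1; 0 remain.
Put 3 in bin 2; 0 remain.
Put 3 in bin 3; 0 remain.
Put 2 in bin 4; 1 remain.
Put 2 in bin 5; 1 remain.
Put 2 in bin 6; 1 remain.
Put 1 in bin 4; 0 remain.
Put 1 in bin 5; 0 remain.
Put 1 in bin 6; 0 remain.
Final bins: [7,3] [7,3] [7,3] [7,2,1] [7,2,1] [7,2,1] [7] [6] [6].

9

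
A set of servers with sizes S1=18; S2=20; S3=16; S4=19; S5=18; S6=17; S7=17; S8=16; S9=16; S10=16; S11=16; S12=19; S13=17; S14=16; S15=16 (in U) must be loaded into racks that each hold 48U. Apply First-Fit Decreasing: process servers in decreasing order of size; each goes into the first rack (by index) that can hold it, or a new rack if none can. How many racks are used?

7

Sorted descending: 20, 19, 19, 18, 18, 17, 17, 17, 16, 16, 16, 16, 16, 16, 16.
20U → rack 1 (remaining 28U)
19U → rack 1 (remaining 9U)
19U → rack 2 (remaining 29U)
18U → rack 2 (remaining 11U)
18U → rack 3 (remaining 30U)
17U → rack 3 (remaining 13U)
17U → rack 4 (remaining 31U)
17U → rack 4 (remaining 14U)
16U → rack 5 (remaining 32U)
16U → rack 5 (remaining 16U)
16U → rack 5 (remaining 0U)
16U → rack 6 (remaining 32U)
16U → rack 6 (remaining 16U)
16U → rack 6 (remaining 0U)
16U → rack 7 (remaining 32U)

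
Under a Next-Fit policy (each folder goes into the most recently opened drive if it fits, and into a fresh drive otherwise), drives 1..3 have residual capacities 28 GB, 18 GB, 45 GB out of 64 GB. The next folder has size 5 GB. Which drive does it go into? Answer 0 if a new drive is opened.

3

Next-Fit only looks at drive 3, which has 45 GB free.
5 GB fits there.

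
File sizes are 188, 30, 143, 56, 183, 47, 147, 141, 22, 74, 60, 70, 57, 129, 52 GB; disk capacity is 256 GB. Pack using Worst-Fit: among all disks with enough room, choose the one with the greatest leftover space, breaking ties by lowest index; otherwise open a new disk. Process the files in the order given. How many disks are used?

188 GB → disk 1 (remaining 68 GB)
30 GB → disk 1 (remaining 38 GB)
143 GB → disk 2 (remaining 113 GB)
56 GB → disk 2 (remaining 57 GB)
183 GB → disk 3 (remaining 73 GB)
47 GB → disk 3 (remaining 26 GB)
147 GB → disk 4 (remaining 109 GB)
141 GB → disk 5 (remaining 115 GB)
22 GB → disk 5 (remaining 93 GB)
74 GB → disk 4 (remaining 35 GB)
60 GB → disk 5 (remaining 33 GB)
70 GB → disk 6 (remaining 186 GB)
57 GB → disk 6 (remaining 129 GB)
129 GB → disk 6 (remaining 0 GB)
52 GB → disk 2 (remaining 5 GB)
Final disks: [188,30] [143,56,52] [183,47] [147,74] [141,22,60] [70,57,129].

6 disks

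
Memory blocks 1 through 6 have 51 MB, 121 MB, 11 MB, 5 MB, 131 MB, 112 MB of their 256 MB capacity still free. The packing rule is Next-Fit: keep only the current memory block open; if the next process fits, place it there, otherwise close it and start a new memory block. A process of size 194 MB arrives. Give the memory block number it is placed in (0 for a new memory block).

0

Next-Fit only looks at memory block 6, which has 112 MB free.
194 MB does not fit, so a new memory block is opened.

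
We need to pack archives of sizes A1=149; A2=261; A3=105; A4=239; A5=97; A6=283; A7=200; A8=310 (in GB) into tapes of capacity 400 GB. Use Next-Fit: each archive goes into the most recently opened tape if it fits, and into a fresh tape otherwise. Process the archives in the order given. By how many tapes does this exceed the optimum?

1

Next-Fit: [149] [261,105] [239,97] [283] [200] [310] → 6 tapes.
Total size 1644 GB; any packing needs at least ⌈1644/400⌉ = 5 tapes.
An optimal packing achieves that bound: [310] [283,105] [261,97] [239,149] [200] → 5 tapes.
Excess: 6 − 5 = 1.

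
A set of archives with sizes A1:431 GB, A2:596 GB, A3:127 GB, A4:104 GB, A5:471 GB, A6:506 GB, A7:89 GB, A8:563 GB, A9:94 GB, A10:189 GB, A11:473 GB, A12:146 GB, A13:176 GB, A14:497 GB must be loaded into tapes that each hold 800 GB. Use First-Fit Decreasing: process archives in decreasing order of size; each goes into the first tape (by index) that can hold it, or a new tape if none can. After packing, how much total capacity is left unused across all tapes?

1138

Sorted descending: 596, 563, 506, 497, 473, 471, 431, 189, 176, 146, 127, 104, 94, 89.
tape 1: place 596 GB, 204 GB left
tape 2: place 563 GB, 237 GB left
tape 3: place 506 GB, 294 GB left
tape 4: place 497 GB, 303 GB left
tape 5: place 473 GB, 327 GB left
tape 6: place 471 GB, 329 GB left
tape 7: place 431 GB, 369 GB left
tape 1: place 189 GB, 15 GB left
tape 2: place 176 GB, 61 GB left
tape 3: place 146 GB, 148 GB left
tape 3: place 127 GB, 21 GB left
tape 4: place 104 GB, 199 GB left
tape 4: place 94 GB, 105 GB left
tape 4: place 89 GB, 16 GB left
7 tapes × 800 GB = 5600 GB; used 4462 GB; unused 1138 GB.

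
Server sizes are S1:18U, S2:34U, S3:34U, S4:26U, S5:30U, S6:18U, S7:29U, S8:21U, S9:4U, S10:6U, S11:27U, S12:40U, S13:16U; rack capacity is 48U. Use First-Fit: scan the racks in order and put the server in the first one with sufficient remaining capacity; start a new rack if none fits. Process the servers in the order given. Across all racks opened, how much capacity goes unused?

rack 1: place S1 (18U), 30U left
rack 2: place S2 (34U), 14U left
rack 3: place S3 (34U), 14U left
rack 1: place S4 (26U), 4U left
rack 4: place S5 (30U), 18U left
rack 4: place S6 (18U), 0U left
rack 5: place S7 (29U), 19U left
rack 6: place S8 (21U), 27U left
rack 1: place S9 (4U), 0U left
rack 2: place S10 (6U), 8U left
rack 6: place S11 (27U), 0U left
rack 7: place S12 (40U), 8U left
rack 5: place S13 (16U), 3U left
7 racks × 48U = 336U; used 303U; unused 33U.

33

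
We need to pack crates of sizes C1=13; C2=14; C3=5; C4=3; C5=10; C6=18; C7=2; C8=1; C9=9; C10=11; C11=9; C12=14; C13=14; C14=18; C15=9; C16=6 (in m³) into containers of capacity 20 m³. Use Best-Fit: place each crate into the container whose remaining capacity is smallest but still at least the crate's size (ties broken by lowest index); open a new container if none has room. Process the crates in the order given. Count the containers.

9

C1 (13 m³) → container 1 (remaining 7 m³)
C2 (14 m³) → container 2 (remaining 6 m³)
C3 (5 m³) → container 2 (remaining 1 m³)
C4 (3 m³) → container 1 (remaining 4 m³)
C5 (10 m³) → container 3 (remaining 10 m³)
C6 (18 m³) → container 4 (remaining 2 m³)
C7 (2 m³) → container 4 (remaining 0 m³)
C8 (1 m³) → container 2 (remaining 0 m³)
C9 (9 m³) → container 3 (remaining 1 m³)
C10 (11 m³) → container 5 (remaining 9 m³)
C11 (9 m³) → container 5 (remaining 0 m³)
C12 (14 m³) → container 6 (remaining 6 m³)
C13 (14 m³) → container 7 (remaining 6 m³)
C14 (18 m³) → container 8 (remaining 2 m³)
C15 (9 m³) → container 9 (remaining 11 m³)
C16 (6 m³) → container 6 (remaining 0 m³)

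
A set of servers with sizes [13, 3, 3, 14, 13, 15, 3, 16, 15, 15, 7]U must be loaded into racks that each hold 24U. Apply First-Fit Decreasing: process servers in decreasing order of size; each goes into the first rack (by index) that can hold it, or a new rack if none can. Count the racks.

7

Sorted descending: 16, 15, 15, 15, 14, 13, 13, 7, 3, 3, 3.
rack 1: place 16U, 8U left
rack 2: place 15U, 9U left
rack 3: place 15U, 9U left
rack 4: place 15U, 9U left
rack 5: place 14U, 10U left
rack 6: place 13U, 11U left
rack 7: place 13U, 11U left
rack 1: place 7U, 1U left
rack 2: place 3U, 6U left
rack 2: place 3U, 3U left
rack 2: place 3U, 0U left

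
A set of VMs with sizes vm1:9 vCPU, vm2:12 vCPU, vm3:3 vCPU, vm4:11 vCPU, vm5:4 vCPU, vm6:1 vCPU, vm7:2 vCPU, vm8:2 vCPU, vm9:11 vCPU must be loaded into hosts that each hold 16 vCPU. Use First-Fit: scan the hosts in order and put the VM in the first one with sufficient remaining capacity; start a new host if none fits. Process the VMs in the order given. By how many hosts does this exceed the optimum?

0

First-Fit: [9,3,4] [12,1,2] [11,2] [11] → 4 hosts.
Total size 55 vCPU; any packing needs at least ⌈55/16⌉ = 4 hosts.
So 4 is already optimal.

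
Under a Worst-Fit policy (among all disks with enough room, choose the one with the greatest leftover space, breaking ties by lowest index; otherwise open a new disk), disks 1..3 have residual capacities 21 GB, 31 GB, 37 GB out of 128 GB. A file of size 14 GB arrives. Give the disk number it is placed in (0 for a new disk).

3

Disks with room: disk 1 (21 GB), disk 2 (31 GB), disk 3 (37 GB).
Most room is disk 3 with 37 GB free.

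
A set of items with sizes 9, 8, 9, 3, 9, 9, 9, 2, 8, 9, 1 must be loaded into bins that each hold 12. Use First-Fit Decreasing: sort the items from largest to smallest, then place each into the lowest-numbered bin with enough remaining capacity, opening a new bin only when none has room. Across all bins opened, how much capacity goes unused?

20

Sorted descending: 9, 9, 9, 9, 9, 9, 8, 8, 3, 2, 1.
9 → bin 1 (remaining 3)
9 → bin 2 (remaining 3)
9 → bin 3 (remaining 3)
9 → bin 4 (remaining 3)
9 → bin 5 (remaining 3)
9 → bin 6 (remaining 3)
8 → bin 7 (remaining 4)
8 → bin 8 (remaining 4)
3 → bin 1 (remaining 0)
2 → bin 2 (remaining 1)
1 → bin 2 (remaining 0)
8 bins × 12 = 96; used 76; unused 20.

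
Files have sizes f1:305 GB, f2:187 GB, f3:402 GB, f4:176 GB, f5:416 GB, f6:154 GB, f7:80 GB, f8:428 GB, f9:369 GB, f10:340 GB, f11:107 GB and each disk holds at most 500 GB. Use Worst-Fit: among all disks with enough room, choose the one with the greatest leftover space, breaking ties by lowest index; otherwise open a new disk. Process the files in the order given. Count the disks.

7

Put f1 (305 GB) in disk 1; 195 GB remain.
Put f2 (187 GB) in disk 1; 8 GB remain.
Put f3 (402 GB) in disk 2; 98 GB remain.
Put f4 (176 GB) in disk 3; 324 GB remain.
Put f5 (416 GB) in disk 4; 84 GB remain.
Put f6 (154 GB) in disk 3; 170 GB remain.
Put f7 (80 GB) in disk 3; 90 GB remain.
Put f8 (428 GB) in disk 5; 72 GB remain.
Put f9 (369 GB) in disk 6; 131 GB remain.
Put f10 (340 GB) in disk 7; 160 GB remain.
Put f11 (107 GB) in disk 7; 53 GB remain.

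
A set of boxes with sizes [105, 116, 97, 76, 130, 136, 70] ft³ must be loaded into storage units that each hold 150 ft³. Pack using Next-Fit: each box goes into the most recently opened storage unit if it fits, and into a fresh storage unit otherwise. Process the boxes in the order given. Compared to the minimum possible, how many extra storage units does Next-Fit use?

1

Next-Fit: [105] [116] [97] [76] [130] [136] [70] → 7 storage units.
6 boxes exceed 75 ft³ (half the capacity), and no two of those can share a storage unit, so at least 6 storage units are needed.
An optimal packing achieves that bound: [136] [130] [116] [105] [97] [76,70] → 6 storage units.
Excess: 7 − 6 = 1.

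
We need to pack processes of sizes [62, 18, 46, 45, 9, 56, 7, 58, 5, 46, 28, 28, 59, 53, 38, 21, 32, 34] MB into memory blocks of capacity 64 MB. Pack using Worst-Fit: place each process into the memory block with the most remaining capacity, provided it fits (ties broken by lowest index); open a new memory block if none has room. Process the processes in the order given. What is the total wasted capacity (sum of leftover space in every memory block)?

123

62 MB → memory block 1 (remaining 2 MB)
18 MB → memory block 2 (remaining 46 MB)
46 MB → memory block 2 (remaining 0 MB)
45 MB → memory block 3 (remaining 19 MB)
9 MB → memory block 3 (remaining 10 MB)
56 MB → memory block 4 (remaining 8 MB)
7 MB → memory block 3 (remaining 3 MB)
58 MB → memory block 5 (remaining 6 MB)
5 MB → memory block 4 (remaining 3 MB)
46 MB → memory block 6 (remaining 18 MB)
28 MB → memory block 7 (remaining 36 MB)
28 MB → memory block 7 (remaining 8 MB)
59 MB → memory block 8 (remaining 5 MB)
53 MB → memory block 9 (remaining 11 MB)
38 MB → memory block 10 (remaining 26 MB)
21 MB → memory block 10 (remaining 5 MB)
32 MB → memory block 11 (remaining 32 MB)
34 MB → memory block 12 (remaining 30 MB)
12 memory blocks × 64 MB = 768 MB; used 645 MB; unused 123 MB.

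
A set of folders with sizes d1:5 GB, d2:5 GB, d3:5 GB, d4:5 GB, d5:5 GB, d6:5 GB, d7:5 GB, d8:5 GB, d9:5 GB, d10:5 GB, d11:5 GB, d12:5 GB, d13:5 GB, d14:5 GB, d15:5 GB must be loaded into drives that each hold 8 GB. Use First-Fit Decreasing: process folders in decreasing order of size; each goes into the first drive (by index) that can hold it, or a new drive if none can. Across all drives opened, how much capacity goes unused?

Sorted descending: 5, 5, 5, 5, 5, 5, 5, 5, 5, 5, 5, 5, 5, 5, 5.
drive 1: place 5 GB, 3 GB left
drive 2: place 5 GB, 3 GB left
drive 3: place 5 GB, 3 GB left
drive 4: place 5 GB, 3 GB left
drive 5: place 5 GB, 3 GB left
drive 6: place 5 GB, 3 GB left
drive 7: place 5 GB, 3 GB left
drive 8: place 5 GB, 3 GB left
drive 9: place 5 GB, 3 GB left
drive 10: place 5 GB, 3 GB left
drive 11: place 5 GB, 3 GB left
drive 12: place 5 GB, 3 GB left
drive 13: place 5 GB, 3 GB left
drive 14: place 5 GB, 3 GB left
drive 15: place 5 GB, 3 GB left
15 drives × 8 GB = 120 GB; used 75 GB; unused 45 GB.

45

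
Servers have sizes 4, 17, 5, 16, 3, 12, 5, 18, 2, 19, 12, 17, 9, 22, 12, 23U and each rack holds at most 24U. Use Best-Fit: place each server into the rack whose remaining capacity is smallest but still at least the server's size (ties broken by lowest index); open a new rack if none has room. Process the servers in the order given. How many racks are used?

4U → rack 1 (remaining 20U)
17U → rack 1 (remaining 3U)
5U → rack 2 (remaining 19U)
16U → rack 2 (remaining 3U)
3U → rack 1 (remaining 0U)
12U → rack 3 (remaining 12U)
5U → rack 3 (remaining 7U)
18U → rack 4 (remaining 6U)
2U → rack 2 (remaining 1U)
19U → rack 5 (remaining 5U)
12U → rack 6 (remaining 12U)
17U → rack 7 (remaining 7U)
9U → rack 6 (remaining 3U)
22U → rack 8 (remaining 2U)
12U → rack 9 (remaining 12U)
23U → rack 10 (remaining 1U)
Final racks: [4,17,3] [5,16,2] [12,5] [18] [19] [12,9] [17] [22] [12] [23].

10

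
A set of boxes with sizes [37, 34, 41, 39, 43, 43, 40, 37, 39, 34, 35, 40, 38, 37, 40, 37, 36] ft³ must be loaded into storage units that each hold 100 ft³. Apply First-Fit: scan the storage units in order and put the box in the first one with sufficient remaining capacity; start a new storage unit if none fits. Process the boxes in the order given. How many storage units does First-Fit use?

9 storage units

Put 37 ft³ in storage unit 1; 63 ft³ remain.
Put 34 ft³ in storage unit 1; 29 ft³ remain.
Put 41 ft³ in storage unit 2; 59 ft³ remain.
Put 39 ft³ in storage unit 2; 20 ft³ remain.
Put 43 ft³ in storage unit 3; 57 ft³ remain.
Put 43 ft³ in storage unit 3; 14 ft³ remain.
Put 40 ft³ in storage unit 4; 60 ft³ remain.
Put 37 ft³ in storage unit 4; 23 ft³ remain.
Put 39 ft³ in storage unit 5; 61 ft³ remain.
Put 34 ft³ in storage unit 5; 27 ft³ remain.
Put 35 ft³ in storage unit 6; 65 ft³ remain.
Put 40 ft³ in storage unit 6; 25 ft³ remain.
Put 38 ft³ in storage unit 7; 62 ft³ remain.
Put 37 ft³ in storage unit 7; 25 ft³ remain.
Put 40 ft³ in storage unit 8; 60 ft³ remain.
Put 37 ft³ in storage unit 8; 23 ft³ remain.
Put 36 ft³ in storage unit 9; 64 ft³ remain.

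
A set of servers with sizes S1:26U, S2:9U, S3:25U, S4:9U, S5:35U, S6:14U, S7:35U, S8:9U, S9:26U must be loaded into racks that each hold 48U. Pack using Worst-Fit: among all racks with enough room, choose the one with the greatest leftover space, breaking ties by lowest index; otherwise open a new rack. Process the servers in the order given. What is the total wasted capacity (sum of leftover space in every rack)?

S1 (26U) → rack 1 (remaining 22U)
S2 (9U) → rack 1 (remaining 13U)
S3 (25U) → rack 2 (remaining 23U)
S4 (9U) → rack 2 (remaining 14U)
S5 (35U) → rack 3 (remaining 13U)
S6 (14U) → rack 2 (remaining 0U)
S7 (35U) → rack 4 (remaining 13U)
S8 (9U) → rack 1 (remaining 4U)
S9 (26U) → rack 5 (remaining 22U)
5 racks × 48U = 240U; used 188U; unused 52U.

52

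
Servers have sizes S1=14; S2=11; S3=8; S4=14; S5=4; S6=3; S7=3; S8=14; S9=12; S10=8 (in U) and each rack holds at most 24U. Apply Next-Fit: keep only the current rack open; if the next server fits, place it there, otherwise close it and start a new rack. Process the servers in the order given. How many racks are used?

5 racks

rack 1: place S1 (14U), 10U left
rack 2: place S2 (11U), 13U left
rack 2: place S3 (8U), 5U left
rack 3: place S4 (14U), 10U left
rack 3: place S5 (4U), 6U left
rack 3: place S6 (3U), 3U left
rack 3: place S7 (3U), 0U left
rack 4: place S8 (14U), 10U left
rack 5: place S9 (12U), 12U left
rack 5: place S10 (8U), 4U left
Final racks: [14] [11,8] [14,4,3,3] [14] [12,8].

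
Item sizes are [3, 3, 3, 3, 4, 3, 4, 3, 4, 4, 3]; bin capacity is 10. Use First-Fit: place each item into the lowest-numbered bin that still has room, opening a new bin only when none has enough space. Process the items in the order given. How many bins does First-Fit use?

4 bins

bin 1: place 3, 7 left
bin 1: place 3, 4 left
bin 1: place 3, 1 left
bin 2: place 3, 7 left
bin 2: place 4, 3 left
bin 2: place 3, 0 left
bin 3: place 4, 6 left
bin 3: place 3, 3 left
bin 4: place 4, 6 left
bin 4: place 4, 2 left
bin 3: place 3, 0 left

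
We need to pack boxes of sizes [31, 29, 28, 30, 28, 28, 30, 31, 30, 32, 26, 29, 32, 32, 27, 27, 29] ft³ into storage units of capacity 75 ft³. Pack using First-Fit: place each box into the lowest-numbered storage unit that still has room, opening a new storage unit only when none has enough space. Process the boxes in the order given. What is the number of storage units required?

9 storage units

storage unit 1: place 31 ft³, 44 ft³ left
storage unit 1: place 29 ft³, 15 ft³ left
storage unit 2: place 28 ft³, 47 ft³ left
storage unit 2: place 30 ft³, 17 ft³ left
storage unit 3: place 28 ft³, 47 ft³ left
storage unit 3: place 28 ft³, 19 ft³ left
storage unit 4: place 30 ft³, 45 ft³ left
storage unit 4: place 31 ft³, 14 ft³ left
storage unit 5: place 30 ft³, 45 ft³ left
storage unit 5: place 32 ft³, 13 ft³ left
storage unit 6: place 26 ft³, 49 ft³ left
storage unit 6: place 29 ft³, 20 ft³ left
storage unit 7: place 32 ft³, 43 ft³ left
storage unit 7: place 32 ft³, 11 ft³ left
storage unit 8: place 27 ft³, 48 ft³ left
storage unit 8: place 27 ft³, 21 ft³ left
storage unit 9: place 29 ft³, 46 ft³ left
Final storage units: [31,29] [28,30] [28,28] [30,31] [30,32] [26,29] [32,32] [27,27] [29].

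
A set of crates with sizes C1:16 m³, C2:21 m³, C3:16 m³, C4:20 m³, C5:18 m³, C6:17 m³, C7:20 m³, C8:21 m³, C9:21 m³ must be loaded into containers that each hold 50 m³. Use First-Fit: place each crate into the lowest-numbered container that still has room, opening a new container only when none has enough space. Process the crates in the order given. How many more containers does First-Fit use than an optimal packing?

First-Fit: [16,21] [16,20] [18,17] [20,21] [21] → 5 containers.
Total size 170 m³; any packing needs at least ⌈170/50⌉ = 4 containers.
An optimal packing achieves that bound: [21,21] [21,20] [20,18] [17,16,16] → 4 containers.
Excess: 5 − 4 = 1.

1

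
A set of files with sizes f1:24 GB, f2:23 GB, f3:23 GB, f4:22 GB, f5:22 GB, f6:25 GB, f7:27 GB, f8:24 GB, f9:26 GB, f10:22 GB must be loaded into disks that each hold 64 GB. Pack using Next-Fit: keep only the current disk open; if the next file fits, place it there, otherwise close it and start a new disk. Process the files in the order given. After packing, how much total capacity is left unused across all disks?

82

disk 1: place f1 (24 GB), 40 GB left
disk 1: place f2 (23 GB), 17 GB left
disk 2: place f3 (23 GB), 41 GB left
disk 2: place f4 (22 GB), 19 GB left
disk 3: place f5 (22 GB), 42 GB left
disk 3: place f6 (25 GB), 17 GB left
disk 4: place f7 (27 GB), 37 GB left
disk 4: place f8 (24 GB), 13 GB left
disk 5: place f9 (26 GB), 38 GB left
disk 5: place f10 (22 GB), 16 GB left
5 disks × 64 GB = 320 GB; used 238 GB; unused 82 GB.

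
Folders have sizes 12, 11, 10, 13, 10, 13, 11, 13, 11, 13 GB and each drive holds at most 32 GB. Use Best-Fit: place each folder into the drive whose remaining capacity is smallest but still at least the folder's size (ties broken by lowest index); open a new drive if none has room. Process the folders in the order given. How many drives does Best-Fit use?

Put 12 GB in drive 1; 20 GB remain.
Put 11 GB in drive 1; 9 GB remain.
Put 10 GB in drive 2; 22 GB remain.
Put 13 GB in drive 2; 9 GB remain.
Put 10 GB in drive 3; 22 GB remain.
Put 13 GB in drive 3; 9 GB remain.
Put 11 GB in drive 4; 21 GB remain.
Put 13 GB in drive 4; 8 GB remain.
Put 11 GB in drive 5; 21 GB remain.
Put 13 GB in drive 5; 8 GB remain.
Final drives: [12,11] [10,13] [10,13] [11,13] [11,13].

5 drives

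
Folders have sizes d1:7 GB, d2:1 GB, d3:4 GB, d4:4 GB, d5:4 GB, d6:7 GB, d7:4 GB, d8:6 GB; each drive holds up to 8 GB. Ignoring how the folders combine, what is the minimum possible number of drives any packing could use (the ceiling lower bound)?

Total size = 7 + 1 + 4 + 4 + 4 + 7 + 4 + 6 = 37 GB.
⌈37 / 8⌉ = 5.

5 drives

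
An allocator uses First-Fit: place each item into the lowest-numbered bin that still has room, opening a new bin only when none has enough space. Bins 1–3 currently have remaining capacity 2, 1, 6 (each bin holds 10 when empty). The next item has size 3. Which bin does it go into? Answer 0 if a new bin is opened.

Bins with room: bin 3 (6).
The first with room is bin 3.

3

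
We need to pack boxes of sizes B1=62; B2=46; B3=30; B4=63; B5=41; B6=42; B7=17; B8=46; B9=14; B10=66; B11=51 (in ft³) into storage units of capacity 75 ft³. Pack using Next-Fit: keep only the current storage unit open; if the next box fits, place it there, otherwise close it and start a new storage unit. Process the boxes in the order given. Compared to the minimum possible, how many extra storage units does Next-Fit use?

1

Next-Fit: [62] [46] [30] [63] [41] [42,17] [46,14] [66] [51] → 9 storage units.
8 boxes exceed 37.5 ft³ (half the capacity), and no two of those can share a storage unit, so at least 8 storage units are needed.
An optimal packing achieves that bound: [66] [63] [62] [51,17] [46,14] [46] [42,30] [41] → 8 storage units.
Excess: 9 − 8 = 1.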